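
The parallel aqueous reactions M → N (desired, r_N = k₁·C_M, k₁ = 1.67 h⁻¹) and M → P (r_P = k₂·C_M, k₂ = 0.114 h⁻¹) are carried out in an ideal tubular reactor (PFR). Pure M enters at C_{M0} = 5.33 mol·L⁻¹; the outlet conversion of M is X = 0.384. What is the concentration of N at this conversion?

C_M = C_{M0}(1−X) = 3.283 mol·L⁻¹.
Both paths are first order in M, so the instantaneous fraction to N is constant: dC_N/d(−C_M) = k₁/(k₁+k₂) = 0.9361.
C_N = 0.9361·(C_{M0}−C_M) = 0.9361×2.047 = 1.92 mol·L⁻¹.

1.92 mol·L⁻¹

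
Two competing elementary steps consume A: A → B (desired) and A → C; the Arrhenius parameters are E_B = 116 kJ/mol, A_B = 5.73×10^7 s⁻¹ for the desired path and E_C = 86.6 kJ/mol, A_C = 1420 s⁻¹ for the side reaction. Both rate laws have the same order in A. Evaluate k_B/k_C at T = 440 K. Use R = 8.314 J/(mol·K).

13.0

With equal orders, S_{B/C} = k_B/k_C = (A_B/A_C)·exp[(E_C−E_B)/(RT)].
(E_C−E_B)/(RT) = (86.6−116)×10³/(8.314×440) = -29400/3658 = -8.037.
k_B/k_C = (5.73×10^7/1420)·exp(-8.037) = 40352 × 3.233×10^-4 = 13.0.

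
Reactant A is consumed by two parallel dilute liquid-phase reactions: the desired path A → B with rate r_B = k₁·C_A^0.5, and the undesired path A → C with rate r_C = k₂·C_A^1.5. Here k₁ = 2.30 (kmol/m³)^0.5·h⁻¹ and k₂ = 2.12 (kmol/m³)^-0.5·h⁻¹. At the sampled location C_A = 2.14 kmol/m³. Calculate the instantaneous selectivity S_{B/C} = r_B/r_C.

S_{B/C} = r_B/r_C = (k₁·C_A^0.5)/(k₂·C_A^1.5) = (k₁/k₂)·C_A⁻¹.
= (2.30×2.140^0.5) / (2.12×2.140^1.5) = 3.365/6.637 = 0.507.
The undesired path is higher order in A, so low C_A (CSTR or dilute feed) favours B.

0.507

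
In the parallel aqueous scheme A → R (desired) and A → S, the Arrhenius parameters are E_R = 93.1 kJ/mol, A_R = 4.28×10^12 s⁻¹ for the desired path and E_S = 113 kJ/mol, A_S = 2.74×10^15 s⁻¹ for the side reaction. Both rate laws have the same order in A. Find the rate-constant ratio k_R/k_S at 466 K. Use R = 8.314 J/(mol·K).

0.266

k_R/k_S = (A_R/A_S)·exp[−(E_R−E_S)/(RT)] = (A_R/A_S)·exp[(E_S−E_R)/(RT)].
(E_S−E_R)/(RT) = (113−93.1)×10³/(8.314×466) = 19900/3874 = 5.136.
k_R/k_S = (4.28×10^12/2.74×10^15)·exp(5.136) = 0.001562 × 170.1 = 0.266.
Since E_R < E_S, lowering the temperature improves selectivity toward R.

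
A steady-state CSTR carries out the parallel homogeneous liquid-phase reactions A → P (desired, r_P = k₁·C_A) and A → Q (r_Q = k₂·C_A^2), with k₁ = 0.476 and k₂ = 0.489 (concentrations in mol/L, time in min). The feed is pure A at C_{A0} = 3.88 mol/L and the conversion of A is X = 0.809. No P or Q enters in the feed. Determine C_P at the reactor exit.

1.78 mol/L

Exit C_A = C_{A0}(1−X) = 3.88×0.191 = 0.7411 mol/L.
Rates in a CSTR are evaluated at the outlet concentration: r_P = 0.476×0.7411 = 0.3528, r_Q = 0.489×0.7411^2 = 0.2686.
Fraction of consumed A going to P: r_P/(r_P+r_Q) = 0.5678.
C_P = 0.5678·C_{A0}·X = 0.5678×3.88×0.809 = 1.78 mol/L.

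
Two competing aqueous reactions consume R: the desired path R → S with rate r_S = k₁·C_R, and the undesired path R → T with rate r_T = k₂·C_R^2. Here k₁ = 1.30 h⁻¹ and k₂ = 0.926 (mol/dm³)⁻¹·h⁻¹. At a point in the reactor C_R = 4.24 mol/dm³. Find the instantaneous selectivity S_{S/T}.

S_{S/T} = r_S/r_T = (k₁·C_R)/(k₂·C_R^2) = (k₁/k₂)·C_R⁻¹.
= (1.30×4.240) / (0.926×4.240^2) = 5.512/16.65 = 0.331.

0.331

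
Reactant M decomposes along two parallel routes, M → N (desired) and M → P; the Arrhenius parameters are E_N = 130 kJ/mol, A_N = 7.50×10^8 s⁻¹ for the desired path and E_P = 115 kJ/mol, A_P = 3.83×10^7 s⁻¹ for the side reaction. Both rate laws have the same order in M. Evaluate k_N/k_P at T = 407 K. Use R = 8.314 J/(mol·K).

0.233

Since both paths have the same order in M, the concentration cancels and S_{N/P} = k_N/k_P = (A_N/A_P)·exp[(E_P−E_N)/(RT)].
(E_P−E_N)/(RT) = (115−130)×10³/(8.314×407) = -15000/3384 = -4.433.
k_N/k_P = (7.50×10^8/3.83×10^7)·exp(-4.433) = 19.58 × 0.01188 = 0.233.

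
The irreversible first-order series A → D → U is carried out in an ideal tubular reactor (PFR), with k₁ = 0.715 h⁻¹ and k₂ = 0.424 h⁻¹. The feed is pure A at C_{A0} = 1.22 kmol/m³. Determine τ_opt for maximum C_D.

Setting dC_D/dτ = 0 gives τ_opt = ln(k₂/k₁)/(k₂−k₁).
= ln(0.424/0.715)/(0.424−0.715) = ln(0.5930)/-0.2910 = -0.5225/-0.2910 = 1.80 h.

1.80 h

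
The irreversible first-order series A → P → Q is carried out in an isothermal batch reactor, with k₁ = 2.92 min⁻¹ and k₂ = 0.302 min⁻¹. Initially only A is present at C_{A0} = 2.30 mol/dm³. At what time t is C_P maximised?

0.867 min

For first-order series the maximum of C_P occurs at t_opt = ln(k₂/k₁)/(k₂−k₁).
= ln(0.302/2.92)/(0.302−2.92) = ln(0.1034)/-2.618 = -2.269/-2.618 = 0.867 min.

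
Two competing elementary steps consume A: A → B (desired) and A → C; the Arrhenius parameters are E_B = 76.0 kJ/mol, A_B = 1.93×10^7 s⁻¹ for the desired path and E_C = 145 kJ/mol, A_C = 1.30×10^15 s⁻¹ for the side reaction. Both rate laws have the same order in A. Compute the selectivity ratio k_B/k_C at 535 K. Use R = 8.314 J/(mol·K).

Since both paths have the same order in A, the concentration cancels and S_{B/C} = k_B/k_C = (A_B/A_C)·exp[(E_C−E_B)/(RT)].
(E_C−E_B)/(RT) = (145−76.0)×10³/(8.314×535) = 69000/4448 = 15.51.
k_B/k_C = (1.93×10^7/1.30×10^15)·exp(15.51) = 1.485×10^-8 × 5.458×10^6 = 0.0810.

0.0810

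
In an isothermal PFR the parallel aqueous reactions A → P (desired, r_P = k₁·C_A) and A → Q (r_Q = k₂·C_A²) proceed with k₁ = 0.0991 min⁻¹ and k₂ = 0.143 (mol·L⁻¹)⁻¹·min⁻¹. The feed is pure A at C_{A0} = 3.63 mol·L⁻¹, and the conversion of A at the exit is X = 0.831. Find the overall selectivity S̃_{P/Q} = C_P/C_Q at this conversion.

C_A = C_{A0}(1−X) = 0.6135 mol·L⁻¹.
Along a PFR/batch, dC_P/dC_A = −r_P/(r_P+r_Q) = −k₁/(k₁+k₂·C_A).
Integrating from C_{A0} to C_A: C_P = (0.0991/0.143)·ln[(0.0991+0.143·3.63)/(0.0991+0.143·0.613)] = 0.6930·ln(0.6182/0.1868) = 0.8293 mol·L⁻¹.
C_Q = (C_{A0}−C_A)−C_P = 2.187 mol·L⁻¹; S̃_{P/Q} = 0.8293/2.187 = 0.379.

0.379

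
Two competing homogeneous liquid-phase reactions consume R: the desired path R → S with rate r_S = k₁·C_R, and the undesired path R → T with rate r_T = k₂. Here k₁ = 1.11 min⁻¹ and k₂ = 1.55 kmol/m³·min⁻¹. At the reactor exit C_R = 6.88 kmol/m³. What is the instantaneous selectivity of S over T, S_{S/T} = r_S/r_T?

S_{S/T} = r_S/r_T = (k₁·C_R)/(k₂) = (k₁/k₂)·C_R.
= (1.11×6.880) / (1.55) = 7.637/1.550 = 4.93.

4.93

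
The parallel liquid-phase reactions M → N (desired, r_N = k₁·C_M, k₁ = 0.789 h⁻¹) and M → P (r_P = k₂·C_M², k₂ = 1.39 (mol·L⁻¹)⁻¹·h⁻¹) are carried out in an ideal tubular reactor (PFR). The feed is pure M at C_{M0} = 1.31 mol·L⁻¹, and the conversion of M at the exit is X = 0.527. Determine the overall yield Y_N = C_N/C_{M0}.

C_M = C_{M0}(1−X) = 0.6196 mol·L⁻¹.
Along a PFR/batch, dC_N/dC_M = −r_N/(r_N+r_P) = −k₁/(k₁+k₂·C_M).
Integrating from C_{M0} to C_M: C_N = (0.789/1.39)·ln[(0.789+1.39·1.31)/(0.789+1.39·0.620)] = 0.5676·ln(2.610/1.650) = 0.2602 mol·L⁻¹.
Y_N = C_N/C_{M0} = 0.2602/1.31 = 0.199.

0.199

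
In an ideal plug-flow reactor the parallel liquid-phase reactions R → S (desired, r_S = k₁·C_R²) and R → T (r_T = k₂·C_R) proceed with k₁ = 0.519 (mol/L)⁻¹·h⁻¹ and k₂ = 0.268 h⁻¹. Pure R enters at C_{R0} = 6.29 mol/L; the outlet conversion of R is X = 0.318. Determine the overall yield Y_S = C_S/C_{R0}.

0.289

C_R = C_{R0}(1−X) = 4.290 mol/L.
Along a PFR/batch, dC_T/dC_R = −r_T/(r_S+r_T) = −k₂/(k₂+k₁·C_R).
Integrating from C_{R0} to C_R: C_T = (0.268/0.519)·ln[(0.268+0.519·6.29)/(0.268+0.519·4.29)] = 0.5164·ln(3.533/2.494) = 0.1797 mol/L.
Then C_S = (C_{R0}−C_R) − C_T = 2.000 − 0.1797 = 1.821 mol/L.
Y_S = C_S/C_{R0} = 1.821/6.29 = 0.289.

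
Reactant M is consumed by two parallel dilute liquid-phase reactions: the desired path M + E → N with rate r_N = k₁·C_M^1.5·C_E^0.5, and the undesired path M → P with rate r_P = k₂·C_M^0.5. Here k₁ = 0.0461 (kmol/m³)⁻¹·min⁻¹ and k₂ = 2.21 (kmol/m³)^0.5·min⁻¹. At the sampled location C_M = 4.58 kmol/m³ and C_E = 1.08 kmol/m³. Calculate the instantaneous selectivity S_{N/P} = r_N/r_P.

0.0993

S_{N/P} = r_N/r_P = (k₁·C_M^1.5·C_E^0.5)/(k₂·C_M^0.5) = (k₁/k₂)·C_M·C_E^0.5.
= (0.0461×4.580^1.5×1.080^0.5) / (2.21×4.580^0.5) = 0.4696/4.730 = 0.0993.
Since the desired path is higher order in M, keeping C_M high (PFR or concentrated feed) favours N.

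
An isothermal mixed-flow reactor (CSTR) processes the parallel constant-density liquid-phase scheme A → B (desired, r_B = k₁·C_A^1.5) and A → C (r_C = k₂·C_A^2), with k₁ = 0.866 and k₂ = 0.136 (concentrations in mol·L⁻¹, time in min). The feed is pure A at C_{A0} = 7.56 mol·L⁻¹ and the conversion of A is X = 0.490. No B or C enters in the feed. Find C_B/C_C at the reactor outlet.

Exit C_A = C_{A0}(1−X) = 7.56×0.510 = 3.856 mol·L⁻¹.
A CSTR operates uniformly at the exit composition, giving r_B = 6.556 and r_C = 2.022 (each k·C_A^n at C_A = 3.856).
Overall selectivity = C_B/C_C = r_Bτ/(r_Cτ) = r_B/r_C = 3.24.

3.24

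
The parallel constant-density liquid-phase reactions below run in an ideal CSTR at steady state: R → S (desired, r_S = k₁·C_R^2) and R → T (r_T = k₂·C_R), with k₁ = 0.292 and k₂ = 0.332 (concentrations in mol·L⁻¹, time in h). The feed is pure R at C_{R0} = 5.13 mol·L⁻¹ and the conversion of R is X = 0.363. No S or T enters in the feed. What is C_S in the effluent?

1.38 mol·L⁻¹

Exit C_R = C_{R0}(1−X) = 5.13×0.637 = 3.268 mol·L⁻¹.
A CSTR operates uniformly at the exit composition, giving r_S = 3.118 and r_T = 1.085 (each k·C_R^n at C_R = 3.268).
Fraction of consumed R going to S: r_S/(r_S+r_T) = 0.7419.
C_S = 0.7419·C_{R0}·X = 0.7419×5.13×0.363 = 1.38 mol·L⁻¹.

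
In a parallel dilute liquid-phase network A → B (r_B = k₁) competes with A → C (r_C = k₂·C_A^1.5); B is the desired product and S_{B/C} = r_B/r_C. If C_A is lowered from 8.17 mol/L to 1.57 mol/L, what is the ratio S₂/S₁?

11.9

S_{B/C} = (k₁/k₂)·C_A^-1.5, so S₂/S₁ = (C_{A,2}/C_{A,1})^-1.5.
= (1.57/8.17)^(-1.5) = (0.1922)^(-1.5) = 11.9.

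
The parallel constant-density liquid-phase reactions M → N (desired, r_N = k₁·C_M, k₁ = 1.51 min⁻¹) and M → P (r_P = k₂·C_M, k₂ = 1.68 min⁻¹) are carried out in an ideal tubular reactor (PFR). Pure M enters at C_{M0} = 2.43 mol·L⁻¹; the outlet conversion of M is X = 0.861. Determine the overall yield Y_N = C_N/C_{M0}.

0.408

C_M = C_{M0}(1−X) = 0.3378 mol·L⁻¹.
Both paths are first order in M, so the instantaneous fraction to N is constant: dC_N/d(−C_M) = k₁/(k₁+k₂) = 0.4734.
C_N = 0.4734·(C_{M0}−C_M) = 0.4734×2.092 = 0.990 mol·L⁻¹.
Y_N = C_N/C_{M0} = 0.9904/2.43 = 0.408.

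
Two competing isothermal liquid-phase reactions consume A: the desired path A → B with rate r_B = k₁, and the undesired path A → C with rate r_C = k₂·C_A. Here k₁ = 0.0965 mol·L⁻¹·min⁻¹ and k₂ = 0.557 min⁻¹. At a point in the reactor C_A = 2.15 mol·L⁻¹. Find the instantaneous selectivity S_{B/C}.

0.0806

S_{B/C} = r_B/r_C = (k₁)/(k₂·C_A) = (k₁/k₂)·C_A⁻¹.
= (0.0965) / (0.557×2.150) = 0.09650/1.198 = 0.0806.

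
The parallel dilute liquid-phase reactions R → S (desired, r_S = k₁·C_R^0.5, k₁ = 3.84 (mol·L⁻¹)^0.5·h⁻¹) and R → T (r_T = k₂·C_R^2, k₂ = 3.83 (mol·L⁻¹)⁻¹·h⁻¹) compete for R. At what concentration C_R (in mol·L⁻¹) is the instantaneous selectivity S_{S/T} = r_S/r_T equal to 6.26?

0.295 mol·L⁻¹

S_{S/T} = (k₁/k₂)·C_R^-1.5 ⇒ C_R = (S·k₂/k₁)^(1/(-1.5)).
= (6.26×3.83/3.84)^(-0.6667) = (6.244)^(-0.6667) = 0.295 mol·L⁻¹.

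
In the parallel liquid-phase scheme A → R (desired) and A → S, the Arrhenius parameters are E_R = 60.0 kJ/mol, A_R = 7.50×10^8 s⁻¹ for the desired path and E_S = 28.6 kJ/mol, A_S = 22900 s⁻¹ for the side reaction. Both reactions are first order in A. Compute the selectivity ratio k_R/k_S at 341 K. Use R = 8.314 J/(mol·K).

0.507

Since both paths have the same order in A, the concentration cancels and S_{R/S} = k_R/k_S = (A_R/A_S)·exp[(E_S−E_R)/(RT)].
(E_S−E_R)/(RT) = (28.6−60.0)×10³/(8.314×341) = -31400/2835 = -11.08.
k_R/k_S = (7.50×10^8/22900)·exp(-11.08) = 32751 × 1.549×10^-5 = 0.507.
Since E_R > E_S, raising the temperature improves selectivity toward R.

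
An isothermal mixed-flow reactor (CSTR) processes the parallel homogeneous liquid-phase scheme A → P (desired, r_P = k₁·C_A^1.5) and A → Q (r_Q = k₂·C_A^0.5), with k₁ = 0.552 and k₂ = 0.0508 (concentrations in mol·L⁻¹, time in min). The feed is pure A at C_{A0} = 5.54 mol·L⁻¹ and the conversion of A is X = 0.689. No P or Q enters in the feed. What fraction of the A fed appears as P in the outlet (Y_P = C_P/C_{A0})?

0.654

Exit C_A = C_{A0}(1−X) = 5.54×0.311 = 1.723 mol·L⁻¹.
Rates in a CSTR are evaluated at the outlet concentration: r_P = 0.552×1.723^1.5 = 1.248, r_Q = 0.0508×1.723^0.5 = 0.06668.
Fraction of consumed A going to P: r_P/(r_P+r_Q) = 0.9493.
C_P = 0.9493·C_{A0}·X = 0.9493×5.54×0.689 = 3.62 mol·L⁻¹; Y_P = C_P/C_{A0} = 0.654.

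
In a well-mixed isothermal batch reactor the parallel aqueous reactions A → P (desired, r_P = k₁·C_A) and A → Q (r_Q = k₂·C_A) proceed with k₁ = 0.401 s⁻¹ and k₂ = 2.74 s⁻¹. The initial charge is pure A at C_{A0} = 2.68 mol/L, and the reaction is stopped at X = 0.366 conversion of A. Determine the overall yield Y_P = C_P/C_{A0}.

C_A = C_{A0}(1−X) = 1.699 mol/L.
Both paths are first order in A, so the instantaneous fraction to P is constant: dC_P/d(−C_A) = k₁/(k₁+k₂) = 0.1277.
C_P = 0.1277·(C_{A0}−C_A) = 0.1277×0.9809 = 0.125 mol/L.
Y_P = C_P/C_{A0} = 0.1252/2.68 = 0.0467.

0.0467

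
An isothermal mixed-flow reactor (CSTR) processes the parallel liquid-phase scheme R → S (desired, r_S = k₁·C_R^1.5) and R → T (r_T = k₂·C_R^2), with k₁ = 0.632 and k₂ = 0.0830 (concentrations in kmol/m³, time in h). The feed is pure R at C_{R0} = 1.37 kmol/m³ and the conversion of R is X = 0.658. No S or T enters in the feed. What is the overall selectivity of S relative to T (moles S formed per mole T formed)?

11.1

Exit C_R = C_{R0}(1−X) = 1.37×0.342 = 0.4685 kmol/m³.
In a CSTR the entire volume is at exit conditions, so r_S = 0.632×0.4685^1.5 = 0.2027 and r_T = 0.0830×0.4685^2 = 0.01822.
Overall selectivity = C_S/C_T = r_Sτ/(r_Tτ) = r_S/r_T = 11.1.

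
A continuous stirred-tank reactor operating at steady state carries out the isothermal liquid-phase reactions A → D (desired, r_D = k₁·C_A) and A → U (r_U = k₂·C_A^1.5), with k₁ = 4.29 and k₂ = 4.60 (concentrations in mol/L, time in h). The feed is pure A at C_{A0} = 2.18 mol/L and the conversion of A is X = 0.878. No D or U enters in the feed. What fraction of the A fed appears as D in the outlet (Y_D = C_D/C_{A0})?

Exit C_A = C_{A0}(1−X) = 2.18×0.122 = 0.2660 mol/L.
A CSTR operates uniformly at the exit composition, giving r_D = 1.141 and r_U = 0.6309 (each k·C_A^n at C_A = 0.2660).
Fraction of consumed A going to D: r_D/(r_D+r_U) = 0.6439.
C_D = 0.6439·C_{A0}·X = 0.6439×2.18×0.878 = 1.23 mol/L; Y_D = C_D/C_{A0} = 0.565.

0.565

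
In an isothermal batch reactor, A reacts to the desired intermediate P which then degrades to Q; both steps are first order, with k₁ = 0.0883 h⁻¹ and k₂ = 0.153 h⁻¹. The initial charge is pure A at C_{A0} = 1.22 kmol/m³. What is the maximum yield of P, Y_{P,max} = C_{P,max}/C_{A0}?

Evaluating C_P at t_opt = ln(k₂/k₁)/(k₂−k₁) gives C_{P,max}/C_{A0} = (k₁/k₂)^[k₂/(k₂−k₁)].
= (0.0883/0.153)^(0.153/(0.153−0.0883)) = (0.5771)^(2.365) = 0.2726.

0.273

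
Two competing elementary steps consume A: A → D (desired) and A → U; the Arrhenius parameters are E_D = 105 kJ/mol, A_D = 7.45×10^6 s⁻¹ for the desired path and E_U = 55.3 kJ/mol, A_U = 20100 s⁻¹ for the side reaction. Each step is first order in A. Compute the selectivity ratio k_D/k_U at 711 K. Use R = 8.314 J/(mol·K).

k_D/k_U = (A_D/A_U)·exp[−(E_D−E_U)/(RT)] = (A_D/A_U)·exp[(E_U−E_D)/(RT)].
(E_U−E_D)/(RT) = (55.3−105)×10³/(8.314×711) = -49700/5911 = -8.408.
k_D/k_U = (7.45×10^6/20100)·exp(-8.408) = 370.6 × 2.231×10^-4 = 0.0827.
Since E_D > E_U, raising the temperature improves selectivity toward D.

0.0827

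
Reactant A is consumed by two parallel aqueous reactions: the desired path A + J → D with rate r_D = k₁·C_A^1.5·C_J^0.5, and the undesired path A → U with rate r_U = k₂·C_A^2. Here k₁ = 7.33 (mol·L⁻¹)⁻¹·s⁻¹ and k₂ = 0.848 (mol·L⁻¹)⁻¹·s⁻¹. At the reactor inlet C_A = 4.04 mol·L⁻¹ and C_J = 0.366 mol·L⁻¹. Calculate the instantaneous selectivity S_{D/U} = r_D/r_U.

S_{D/U} = r_D/r_U = (k₁·C_A^1.5·C_J^0.5)/(k₂·C_A^2) = (k₁/k₂)·C_A^-0.5·C_J^0.5.
= (7.33×4.040^1.5×0.3660^0.5) / (0.848×4.040^2) = 36.01/13.84 = 2.60.

2.60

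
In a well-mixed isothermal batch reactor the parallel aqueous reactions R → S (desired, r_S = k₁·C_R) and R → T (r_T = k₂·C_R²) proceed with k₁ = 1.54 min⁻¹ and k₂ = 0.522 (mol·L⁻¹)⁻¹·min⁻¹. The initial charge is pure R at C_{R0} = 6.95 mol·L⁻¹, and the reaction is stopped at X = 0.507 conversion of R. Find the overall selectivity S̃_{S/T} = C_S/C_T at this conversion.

0.583

C_R = C_{R0}(1−X) = 3.426 mol·L⁻¹.
Along a PFR/batch, dC_S/dC_R = −r_S/(r_S+r_T) = −k₁/(k₁+k₂·C_R).
Integrating from C_{R0} to C_R: C_S = (1.54/0.522)·ln[(1.54+0.522·6.95)/(1.54+0.522·3.43)] = 2.950·ln(5.168/3.329) = 1.298 mol·L⁻¹.
C_T = (C_{R0}−C_R)−C_S = 2.226 mol·L⁻¹; S̃_{S/T} = 1.298/2.226 = 0.583.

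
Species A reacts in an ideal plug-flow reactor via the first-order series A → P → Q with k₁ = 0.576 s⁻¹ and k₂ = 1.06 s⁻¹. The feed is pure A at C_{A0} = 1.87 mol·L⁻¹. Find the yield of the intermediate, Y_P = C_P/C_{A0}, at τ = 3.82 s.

Solving the coupled first-order balances gives C_P(τ) = [k₁/(k₂−k₁)]·C_{A0}·(e^(−k₁τ) − e^(−k₂τ)).
e^(−k₁τ) = e^(−0.576×3.82) = e^(−2.200) = 0.1108; e^(−k₂τ) = e^(−4.049) = 0.01744.
C_P = 0.576×1.87/(1.06−0.576) × (0.1108−0.01744) = 2.225×0.09333 = 0.2077 mol·L⁻¹.
Y_P = C_P/C_{A0} = 0.2077/1.87 = 0.111.

0.111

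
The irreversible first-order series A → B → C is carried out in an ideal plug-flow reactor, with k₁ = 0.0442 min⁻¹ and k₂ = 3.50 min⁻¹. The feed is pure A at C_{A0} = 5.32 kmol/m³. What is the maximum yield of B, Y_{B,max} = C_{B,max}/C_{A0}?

0.0119

Evaluating C_B at τ_opt = ln(k₂/k₁)/(k₂−k₁) gives C_{B,max}/C_{A0} = (k₁/k₂)^[k₂/(k₂−k₁)].
= (0.0442/3.50)^(3.50/(3.50−0.0442)) = (0.01263)^(1.013) = 0.01194.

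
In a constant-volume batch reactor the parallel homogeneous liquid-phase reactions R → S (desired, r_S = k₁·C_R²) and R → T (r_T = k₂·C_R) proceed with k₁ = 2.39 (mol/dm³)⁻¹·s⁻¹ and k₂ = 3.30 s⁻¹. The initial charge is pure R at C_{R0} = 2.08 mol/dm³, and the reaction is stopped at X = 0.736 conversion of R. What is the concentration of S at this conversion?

0.724 mol/dm³

C_R = C_{R0}(1−X) = 0.5491 mol/dm³.
Along a PFR/batch, dC_T/dC_R = −r_T/(r_S+r_T) = −k₂/(k₂+k₁·C_R).
Integrating from C_{R0} to C_R: C_T = (3.30/2.39)·ln[(3.30+2.39·2.08)/(3.30+2.39·0.549)] = 1.381·ln(8.271/4.612) = 0.8064 mol/dm³.
Then C_S = (C_{R0}−C_R) − C_T = 1.531 − 0.8064 = 0.7245 mol/dm³.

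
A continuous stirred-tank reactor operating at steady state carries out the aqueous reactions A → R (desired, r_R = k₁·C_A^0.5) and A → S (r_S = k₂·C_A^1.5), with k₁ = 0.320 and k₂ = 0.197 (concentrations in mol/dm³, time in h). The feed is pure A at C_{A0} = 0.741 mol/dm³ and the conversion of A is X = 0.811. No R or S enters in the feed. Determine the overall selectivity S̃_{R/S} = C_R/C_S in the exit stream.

Exit C_A = C_{A0}(1−X) = 0.741×0.189 = 0.1400 mol/dm³.
A CSTR operates uniformly at the exit composition, giving r_R = 0.1198 and r_S = 0.01032 (each k·C_A^n at C_A = 0.1400).
Overall selectivity = C_R/C_S = r_Rτ/(r_Sτ) = r_R/r_S = 11.6.

11.6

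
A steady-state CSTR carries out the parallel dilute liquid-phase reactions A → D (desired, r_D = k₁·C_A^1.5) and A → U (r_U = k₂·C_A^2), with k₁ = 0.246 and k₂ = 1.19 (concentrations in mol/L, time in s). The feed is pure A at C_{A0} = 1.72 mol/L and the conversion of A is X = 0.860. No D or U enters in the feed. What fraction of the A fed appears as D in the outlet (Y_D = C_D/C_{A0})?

Exit C_A = C_{A0}(1−X) = 1.72×0.140 = 0.2408 mol/L.
Rates in a CSTR are evaluated at the outlet concentration: r_D = 0.246×0.2408^1.5 = 0.02907, r_U = 1.19×0.2408^2 = 0.06900.
Fraction of consumed A going to D: r_D/(r_D+r_U) = 0.2964.
C_D = 0.2964·C_{A0}·X = 0.2964×1.72×0.860 = 0.438 mol/L; Y_D = C_D/C_{A0} = 0.255.

0.255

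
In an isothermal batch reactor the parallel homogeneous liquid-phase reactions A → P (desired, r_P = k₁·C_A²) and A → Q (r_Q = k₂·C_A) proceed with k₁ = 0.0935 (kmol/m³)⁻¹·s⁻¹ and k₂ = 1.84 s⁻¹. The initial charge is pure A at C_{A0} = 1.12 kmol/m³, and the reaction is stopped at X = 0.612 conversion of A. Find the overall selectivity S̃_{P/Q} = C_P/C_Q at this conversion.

0.0394

C_A = C_{A0}(1−X) = 0.4346 kmol/m³.
Along a PFR/batch, dC_Q/dC_A = −r_Q/(r_P+r_Q) = −k₂/(k₂+k₁·C_A).
Integrating from C_{A0} to C_A: C_Q = (1.84/0.0935)·ln[(1.84+0.0935·1.12)/(1.84+0.0935·0.435)] = 19.68·ln(1.945/1.881) = 0.6595 kmol/m³.
Then C_P = (C_{A0}−C_A) − C_Q = 0.6854 − 0.6595 = 0.02598 kmol/m³.
S̃_{P/Q} = C_P/C_Q = 0.02598/0.6595 = 0.0394.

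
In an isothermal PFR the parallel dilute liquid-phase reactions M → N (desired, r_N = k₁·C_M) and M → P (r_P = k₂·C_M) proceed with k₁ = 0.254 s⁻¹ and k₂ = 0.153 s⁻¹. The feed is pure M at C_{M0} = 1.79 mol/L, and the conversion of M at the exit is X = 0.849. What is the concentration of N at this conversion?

C_M = C_{M0}(1−X) = 0.2703 mol/L.
Both paths are first order in M, so the instantaneous fraction to N is constant: dC_N/d(−C_M) = k₁/(k₁+k₂) = 0.6241.
C_N = 0.6241·(C_{M0}−C_M) = 0.6241×1.520 = 0.948 mol/L.

0.948 mol/L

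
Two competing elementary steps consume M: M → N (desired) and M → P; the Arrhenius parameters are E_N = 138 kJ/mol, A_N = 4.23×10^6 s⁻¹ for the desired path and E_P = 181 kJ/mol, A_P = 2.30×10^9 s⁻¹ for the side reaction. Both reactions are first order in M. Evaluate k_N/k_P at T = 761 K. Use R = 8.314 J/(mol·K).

With equal orders, S_{N/P} = k_N/k_P = (A_N/A_P)·exp[(E_P−E_N)/(RT)].
(E_P−E_N)/(RT) = (181−138)×10³/(8.314×761) = 43000/6327 = 6.796.
k_N/k_P = (4.23×10^6/2.30×10^9)·exp(6.796) = 0.001839 × 894.5 = 1.65.
Since E_N < E_P, lowering the temperature improves selectivity toward N.

1.65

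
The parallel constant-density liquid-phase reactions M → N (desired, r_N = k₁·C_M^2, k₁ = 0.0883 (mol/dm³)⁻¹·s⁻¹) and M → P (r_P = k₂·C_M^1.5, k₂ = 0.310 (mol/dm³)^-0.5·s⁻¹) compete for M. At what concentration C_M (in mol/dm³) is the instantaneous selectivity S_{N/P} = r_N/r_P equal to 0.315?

1.22 mol/dm³

S_{N/P} = (k₁/k₂)·C_M^0.5 ⇒ C_M = (S·k₂/k₁)^(2).
= (0.315×0.310/0.0883)^(2) = (1.106)^(2) = 1.22 mol/dm³.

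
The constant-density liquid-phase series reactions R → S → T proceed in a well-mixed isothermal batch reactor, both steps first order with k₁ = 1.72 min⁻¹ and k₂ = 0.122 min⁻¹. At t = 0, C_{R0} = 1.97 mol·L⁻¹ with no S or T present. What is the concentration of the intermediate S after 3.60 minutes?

1.36 mol·L⁻¹

Solving the coupled first-order balances gives C_S(t) = [k₁/(k₂−k₁)]·C_{R0}·(e^(−k₁t) − e^(−k₂t)).
e^(−k₁t) = e^(−1.72×3.60) = e^(−6.192) = 0.002046; e^(−k₂t) = e^(−0.4392) = 0.6446.
C_S = 1.72×1.97/(0.122−1.72) × (0.002046−0.6446) = (-2.120)×(-0.6425) = 1.362 mol·L⁻¹.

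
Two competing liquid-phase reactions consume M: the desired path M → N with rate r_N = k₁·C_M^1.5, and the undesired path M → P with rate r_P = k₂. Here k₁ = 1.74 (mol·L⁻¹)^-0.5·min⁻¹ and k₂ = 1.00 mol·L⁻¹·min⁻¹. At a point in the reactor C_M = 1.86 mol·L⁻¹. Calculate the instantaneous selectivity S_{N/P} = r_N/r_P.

4.41

S_{N/P} = r_N/r_P = (k₁·C_M^1.5)/(k₂) = (k₁/k₂)·C_M^1.5.
= (1.74×1.860^1.5) / (1.00) = 4.414/1.000 = 4.41.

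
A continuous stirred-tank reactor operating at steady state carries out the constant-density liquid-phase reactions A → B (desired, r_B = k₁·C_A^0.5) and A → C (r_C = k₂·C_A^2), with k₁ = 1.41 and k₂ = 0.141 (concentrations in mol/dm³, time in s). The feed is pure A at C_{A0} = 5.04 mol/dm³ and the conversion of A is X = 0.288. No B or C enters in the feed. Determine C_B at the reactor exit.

Exit C_A = C_{A0}(1−X) = 5.04×0.712 = 3.588 mol/dm³.
Rates in a CSTR are evaluated at the outlet concentration: r_B = 1.41×3.588^0.5 = 2.671, r_C = 0.141×3.588^2 = 1.816.
Fraction of consumed A going to B: r_B/(r_B+r_C) = 0.5953.
C_B = 0.5953·C_{A0}·X = 0.5953×5.04×0.288 = 0.864 mol/dm³.

0.864 mol/dm³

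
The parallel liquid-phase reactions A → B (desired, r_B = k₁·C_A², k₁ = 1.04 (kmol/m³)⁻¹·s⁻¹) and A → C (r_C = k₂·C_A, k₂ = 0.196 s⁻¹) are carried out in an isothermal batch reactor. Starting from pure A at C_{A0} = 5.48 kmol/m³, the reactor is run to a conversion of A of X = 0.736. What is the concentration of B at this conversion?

C_A = C_{A0}(1−X) = 1.447 kmol/m³.
Along a PFR/batch, dC_C/dC_A = −r_C/(r_B+r_C) = −k₂/(k₂+k₁·C_A).
Integrating from C_{A0} to C_A: C_C = (0.196/1.04)·ln[(0.196+1.04·5.48)/(0.196+1.04·1.45)] = 0.1885·ln(5.895/1.701) = 0.2343 kmol/m³.
Then C_B = (C_{A0}−C_A) − C_C = 4.033 − 0.2343 = 3.799 kmol/m³.

3.80 kmol/m³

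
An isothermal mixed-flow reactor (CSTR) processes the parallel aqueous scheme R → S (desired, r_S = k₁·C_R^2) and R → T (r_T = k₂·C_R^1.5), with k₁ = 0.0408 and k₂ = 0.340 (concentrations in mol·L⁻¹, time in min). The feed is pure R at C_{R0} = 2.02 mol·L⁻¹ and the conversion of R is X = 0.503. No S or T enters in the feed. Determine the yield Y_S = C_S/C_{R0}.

Exit C_R = C_{R0}(1−X) = 2.02×0.497 = 1.004 mol·L⁻¹.
A CSTR operates uniformly at the exit composition, giving r_S = 0.04112 and r_T = 0.3420 (each k·C_R^n at C_R = 1.004).
Fraction of consumed R going to S: r_S/(r_S+r_T) = 0.1073.
C_S = 0.1073·C_{R0}·X = 0.1073×2.02×0.503 = 0.109 mol·L⁻¹; Y_S = C_S/C_{R0} = 0.0540.

0.0540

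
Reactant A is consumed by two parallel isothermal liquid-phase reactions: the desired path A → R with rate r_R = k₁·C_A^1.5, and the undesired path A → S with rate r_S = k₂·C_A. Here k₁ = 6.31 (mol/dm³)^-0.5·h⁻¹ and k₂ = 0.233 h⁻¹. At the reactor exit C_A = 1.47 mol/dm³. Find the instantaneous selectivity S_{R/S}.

S_{R/S} = r_R/r_S = (k₁·C_A^1.5)/(k₂·C_A) = (k₁/k₂)·C_A^0.5.
= (6.31×1.470^1.5) / (0.233×1.470) = 11.25/0.3425 = 32.8.
Since the desired path is higher order in A, keeping C_A high (PFR or concentrated feed) favours R.

32.8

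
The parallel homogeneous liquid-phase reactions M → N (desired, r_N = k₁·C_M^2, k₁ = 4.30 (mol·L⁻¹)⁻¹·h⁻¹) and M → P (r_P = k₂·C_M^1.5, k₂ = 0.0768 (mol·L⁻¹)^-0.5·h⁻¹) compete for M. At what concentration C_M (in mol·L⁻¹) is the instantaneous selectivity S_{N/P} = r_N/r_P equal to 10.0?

0.0319 mol·L⁻¹

S_{N/P} = (k₁/k₂)·C_M^0.5 ⇒ C_M = (S·k₂/k₁)^(2).
= (10.0×0.0768/4.30)^(2) = (0.1786)^(2) = 0.0319 mol·L⁻¹.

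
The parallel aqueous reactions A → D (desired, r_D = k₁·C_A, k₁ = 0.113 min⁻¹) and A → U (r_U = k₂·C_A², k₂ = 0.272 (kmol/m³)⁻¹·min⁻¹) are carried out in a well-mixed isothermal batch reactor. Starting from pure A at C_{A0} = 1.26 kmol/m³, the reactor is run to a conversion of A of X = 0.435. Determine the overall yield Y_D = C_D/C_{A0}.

0.131

C_A = C_{A0}(1−X) = 0.7119 kmol/m³.
Along a PFR/batch, dC_D/dC_A = −r_D/(r_D+r_U) = −k₁/(k₁+k₂·C_A).
Integrating from C_{A0} to C_A: C_D = (0.113/0.272)·ln[(0.113+0.272·1.26)/(0.113+0.272·0.712)] = 0.4154·ln(0.4557/0.3066) = 0.1646 kmol/m³.
Y_D = C_D/C_{A0} = 0.1646/1.26 = 0.131.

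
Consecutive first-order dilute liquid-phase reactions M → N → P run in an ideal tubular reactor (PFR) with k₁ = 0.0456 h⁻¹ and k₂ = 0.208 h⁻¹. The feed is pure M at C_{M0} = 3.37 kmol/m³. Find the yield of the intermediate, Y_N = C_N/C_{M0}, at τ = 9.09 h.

0.143

The intermediate concentration in a first-order A→B→C sequence is C_N = k₁C_{M0}(e^(−k₁τ) − e^(−k₂τ))/(k₂−k₁).
e^(−k₁τ) = e^(−0.0456×9.09) = e^(−0.4145) = 0.6607; e^(−k₂τ) = e^(−1.891) = 0.1510.
C_N = 0.0456×3.37/(0.208−0.0456) × (0.6607−0.1510) = 0.9463×0.5097 = 0.4823 kmol/m³.
Y_N = C_N/C_{M0} = 0.4823/3.37 = 0.143.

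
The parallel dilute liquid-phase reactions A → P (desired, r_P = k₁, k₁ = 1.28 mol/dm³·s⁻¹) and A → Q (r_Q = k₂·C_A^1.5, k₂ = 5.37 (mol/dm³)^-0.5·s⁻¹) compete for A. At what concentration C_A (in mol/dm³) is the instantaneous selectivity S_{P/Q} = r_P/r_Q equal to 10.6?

0.0797 mol/dm³

S_{P/Q} = (k₁/k₂)·C_A^-1.5 ⇒ C_A = (S·k₂/k₁)^(1/(-1.5)).
= (10.6×5.37/1.28)^(-0.6667) = (44.47)^(-0.6667) = 0.0797 mol/dm³.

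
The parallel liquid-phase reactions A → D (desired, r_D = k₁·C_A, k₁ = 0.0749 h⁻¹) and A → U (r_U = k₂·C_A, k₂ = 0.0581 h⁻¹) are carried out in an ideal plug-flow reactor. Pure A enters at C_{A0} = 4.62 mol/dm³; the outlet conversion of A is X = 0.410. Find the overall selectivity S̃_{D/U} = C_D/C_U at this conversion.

C_A = C_{A0}(1−X) = 2.726 mol/dm³.
Both paths are first order in A, so the instantaneous fraction to D is constant: dC_D/d(−C_A) = k₁/(k₁+k₂) = 0.5632.
C_D = 0.5632·(C_{A0}−C_A) = 0.5632×1.894 = 1.07 mol/dm³.
C_U = (C_{A0}−C_A)−C_D = 0.8275 mol/dm³; S̃_{D/U} = 1.067/0.8275 = 1.29.

1.29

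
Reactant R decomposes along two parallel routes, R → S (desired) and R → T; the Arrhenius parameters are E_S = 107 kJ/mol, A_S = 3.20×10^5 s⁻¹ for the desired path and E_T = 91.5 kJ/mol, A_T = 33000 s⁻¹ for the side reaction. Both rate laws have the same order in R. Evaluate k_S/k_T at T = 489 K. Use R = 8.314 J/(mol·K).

0.214

Since both paths have the same order in R, the concentration cancels and S_{S/T} = k_S/k_T = (A_S/A_T)·exp[(E_T−E_S)/(RT)].
(E_T−E_S)/(RT) = (91.5−107)×10³/(8.314×489) = -15500/4066 = -3.813.
k_S/k_T = (3.20×10^5/33000)·exp(-3.813) = 9.697 × 0.02209 = 0.214.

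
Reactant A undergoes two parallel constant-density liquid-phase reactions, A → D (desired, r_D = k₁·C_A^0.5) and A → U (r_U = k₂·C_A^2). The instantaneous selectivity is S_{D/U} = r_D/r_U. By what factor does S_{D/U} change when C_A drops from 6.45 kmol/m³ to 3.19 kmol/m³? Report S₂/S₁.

2.88

S_{D/U} = (k₁/k₂)·C_A^-1.5, so S₂/S₁ = (C_{A,2}/C_{A,1})^-1.5.
= (3.19/6.45)^(-1.5) = (0.4946)^(-1.5) = 2.88.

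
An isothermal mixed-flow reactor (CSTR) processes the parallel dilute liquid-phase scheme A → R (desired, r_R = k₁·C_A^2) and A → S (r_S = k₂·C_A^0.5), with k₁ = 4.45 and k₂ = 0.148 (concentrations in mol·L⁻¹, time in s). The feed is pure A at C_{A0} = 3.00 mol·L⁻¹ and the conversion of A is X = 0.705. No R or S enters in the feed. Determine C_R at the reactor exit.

2.03 mol·L⁻¹

Exit C_A = C_{A0}(1−X) = 3.00×0.295 = 0.8850 mol·L⁻¹.
A CSTR operates uniformly at the exit composition, giving r_R = 3.485 and r_S = 0.1392 (each k·C_A^n at C_A = 0.8850).
Fraction of consumed A going to R: r_R/(r_R+r_S) = 0.9616.
C_R = 0.9616·C_{A0}·X = 0.9616×3.00×0.705 = 2.03 mol·L⁻¹.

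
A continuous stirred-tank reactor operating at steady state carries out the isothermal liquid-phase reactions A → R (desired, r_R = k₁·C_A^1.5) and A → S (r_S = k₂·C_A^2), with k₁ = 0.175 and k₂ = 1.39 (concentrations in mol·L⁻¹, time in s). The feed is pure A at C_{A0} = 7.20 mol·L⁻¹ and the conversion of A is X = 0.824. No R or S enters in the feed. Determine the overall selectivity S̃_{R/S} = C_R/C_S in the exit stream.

0.112

Exit C_A = C_{A0}(1−X) = 7.20×0.176 = 1.267 mol·L⁻¹.
In a CSTR the entire volume is at exit conditions, so r_R = 0.175×1.267^1.5 = 0.2496 and r_S = 1.39×1.267^2 = 2.232.
Overall selectivity = C_R/C_S = r_Rτ/(r_Sτ) = r_R/r_S = 0.112.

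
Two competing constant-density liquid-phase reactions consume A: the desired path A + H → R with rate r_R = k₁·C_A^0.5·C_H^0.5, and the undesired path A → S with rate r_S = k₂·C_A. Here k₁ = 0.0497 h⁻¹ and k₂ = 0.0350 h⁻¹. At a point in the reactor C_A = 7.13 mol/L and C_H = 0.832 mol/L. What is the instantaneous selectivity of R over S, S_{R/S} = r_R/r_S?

S_{R/S} = r_R/r_S = (k₁·C_A^0.5·C_H^0.5)/(k₂·C_A) = (k₁/k₂)·C_A^-0.5·C_H^0.5.
= (0.0497×7.130^0.5×0.8320^0.5) / (0.0350×7.130) = 0.1210/0.2496 = 0.485.
The undesired path is higher order in A, so low C_A (CSTR or dilute feed) favours R.

0.485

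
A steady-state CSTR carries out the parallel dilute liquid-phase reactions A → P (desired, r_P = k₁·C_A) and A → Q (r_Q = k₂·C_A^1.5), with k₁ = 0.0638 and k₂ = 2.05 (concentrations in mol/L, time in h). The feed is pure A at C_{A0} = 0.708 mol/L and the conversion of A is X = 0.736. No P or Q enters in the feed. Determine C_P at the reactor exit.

Exit C_A = C_{A0}(1−X) = 0.708×0.264 = 0.1869 mol/L.
A CSTR operates uniformly at the exit composition, giving r_P = 0.01192 and r_Q = 0.1657 (each k·C_A^n at C_A = 0.1869).
Fraction of consumed A going to P: r_P/(r_P+r_Q) = 0.06715.
C_P = 0.06715·C_{A0}·X = 0.06715×0.708×0.736 = 0.0350 mol/L.

0.0350 mol/L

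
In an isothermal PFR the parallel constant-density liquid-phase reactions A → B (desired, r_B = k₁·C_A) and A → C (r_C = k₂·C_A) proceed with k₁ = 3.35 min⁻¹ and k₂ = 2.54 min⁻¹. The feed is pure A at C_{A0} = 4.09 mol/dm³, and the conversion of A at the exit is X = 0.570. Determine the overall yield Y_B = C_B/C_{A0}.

C_A = C_{A0}(1−X) = 1.759 mol/dm³.
Both paths are first order in A, so the instantaneous fraction to B is constant: dC_B/d(−C_A) = k₁/(k₁+k₂) = 0.5688.
C_B = 0.5688·(C_{A0}−C_A) = 0.5688×2.331 = 1.33 mol/dm³.
Y_B = C_B/C_{A0} = 1.326/4.09 = 0.324.

0.324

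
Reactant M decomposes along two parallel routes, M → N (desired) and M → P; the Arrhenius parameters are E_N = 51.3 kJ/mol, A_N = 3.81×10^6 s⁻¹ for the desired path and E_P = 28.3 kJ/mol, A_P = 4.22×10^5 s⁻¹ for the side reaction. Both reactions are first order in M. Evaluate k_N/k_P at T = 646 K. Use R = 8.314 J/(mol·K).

k_N/k_P = (A_N/A_P)·exp[−(E_N−E_P)/(RT)] = (A_N/A_P)·exp[(E_P−E_N)/(RT)].
(E_P−E_N)/(RT) = (28.3−51.3)×10³/(8.314×646) = -23000/5371 = -4.282.
k_N/k_P = (3.81×10^6/4.22×10^5)·exp(-4.282) = 9.028 × 0.01381 = 0.125.
Since E_N > E_P, raising the temperature improves selectivity toward N.

0.125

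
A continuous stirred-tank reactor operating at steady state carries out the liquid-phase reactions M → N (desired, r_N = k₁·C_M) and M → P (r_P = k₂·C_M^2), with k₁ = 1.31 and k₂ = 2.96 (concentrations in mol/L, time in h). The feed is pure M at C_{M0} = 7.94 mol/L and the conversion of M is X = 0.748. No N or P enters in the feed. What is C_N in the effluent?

Exit C_M = C_{M0}(1−X) = 7.94×0.252 = 2.001 mol/L.
Rates in a CSTR are evaluated at the outlet concentration: r_N = 1.31×2.001 = 2.621, r_P = 2.96×2.001^2 = 11.85.
Fraction of consumed M going to N: r_N/(r_N+r_P) = 0.1811.
C_N = 0.1811·C_{M0}·X = 0.1811×7.94×0.748 = 1.08 mol/L.

1.08 mol/L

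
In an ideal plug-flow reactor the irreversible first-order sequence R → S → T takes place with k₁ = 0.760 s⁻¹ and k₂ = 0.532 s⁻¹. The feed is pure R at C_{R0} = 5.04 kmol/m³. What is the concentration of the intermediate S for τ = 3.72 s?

For first-order series with pure R initially, C_S(τ) = k₁C_{R0}/(k₂−k₁)·(e^(−k₁τ) − e^(−k₂τ)).
e^(−k₁τ) = e^(−0.760×3.72) = e^(−2.827) = 0.05918; e^(−k₂τ) = e^(−1.979) = 0.1382.
C_S = 0.760×5.04/(0.532−0.760) × (0.05918−0.1382) = (-16.80)×(-0.07902) = 1.328 kmol/m³.

1.33 kmol/m³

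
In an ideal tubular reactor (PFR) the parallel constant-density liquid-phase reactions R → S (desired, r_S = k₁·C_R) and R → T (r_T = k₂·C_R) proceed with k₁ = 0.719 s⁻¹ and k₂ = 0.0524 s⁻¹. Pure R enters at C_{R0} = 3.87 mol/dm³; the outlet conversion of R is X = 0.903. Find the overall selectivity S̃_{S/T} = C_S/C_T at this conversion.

13.7

C_R = C_{R0}(1−X) = 0.3754 mol/dm³.
Both paths are first order in R, so the instantaneous fraction to S is constant: dC_S/d(−C_R) = k₁/(k₁+k₂) = 0.9321.
C_S = 0.9321·(C_{R0}−C_R) = 0.9321×3.495 = 3.26 mol/dm³.
C_T = (C_{R0}−C_R)−C_S = 0.2374 mol/dm³; S̃_{S/T} = 3.257/0.2374 = 13.7.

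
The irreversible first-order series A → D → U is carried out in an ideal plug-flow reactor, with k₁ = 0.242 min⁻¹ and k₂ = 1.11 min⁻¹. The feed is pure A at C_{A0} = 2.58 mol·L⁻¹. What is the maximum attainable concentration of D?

For a first-order series the maximum intermediate yield is C_{D,max}/C_{A0} = (k₁/k₂)^[k₂/(k₂−k₁)].
= (0.242/1.11)^(1.11/(1.11−0.242)) = (0.2180)^(1.279) = 0.1426.
C_{D,max} = 0.1426×2.58 = 0.368 mol·L⁻¹.

0.368 mol·L⁻¹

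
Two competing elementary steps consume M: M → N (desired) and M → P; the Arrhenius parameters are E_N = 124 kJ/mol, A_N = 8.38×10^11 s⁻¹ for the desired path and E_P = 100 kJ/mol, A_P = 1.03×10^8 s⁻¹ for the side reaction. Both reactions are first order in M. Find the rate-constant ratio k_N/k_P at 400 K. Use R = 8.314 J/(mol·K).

5.97

k_N/k_P = (A_N/A_P)·exp[−(E_N−E_P)/(RT)] = (A_N/A_P)·exp[(E_P−E_N)/(RT)].
(E_P−E_N)/(RT) = (100−124)×10³/(8.314×400) = -24000/3326 = -7.217.
k_N/k_P = (8.38×10^11/1.03×10^8)·exp(-7.217) = 8136 × 7.342×10^-4 = 5.97.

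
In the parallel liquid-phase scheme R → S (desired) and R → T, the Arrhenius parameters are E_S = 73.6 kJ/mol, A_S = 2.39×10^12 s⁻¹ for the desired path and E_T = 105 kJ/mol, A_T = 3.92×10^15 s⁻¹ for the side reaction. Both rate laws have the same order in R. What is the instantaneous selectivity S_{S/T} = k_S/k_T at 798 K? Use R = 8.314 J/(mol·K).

0.0693

Since both paths have the same order in R, the concentration cancels and S_{S/T} = k_S/k_T = (A_S/A_T)·exp[(E_T−E_S)/(RT)].
(E_T−E_S)/(RT) = (105−73.6)×10³/(8.314×798) = 31400/6635 = 4.733.
k_S/k_T = (2.39×10^12/3.92×10^15)·exp(4.733) = 6.097×10^-4 × 113.6 = 0.0693.
Since E_S < E_T, lowering the temperature improves selectivity toward S.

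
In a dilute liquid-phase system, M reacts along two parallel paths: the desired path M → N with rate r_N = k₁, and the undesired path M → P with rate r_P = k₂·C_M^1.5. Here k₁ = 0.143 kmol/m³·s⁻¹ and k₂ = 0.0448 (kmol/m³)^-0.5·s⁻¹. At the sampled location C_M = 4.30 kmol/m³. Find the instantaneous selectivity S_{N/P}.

S_{N/P} = r_N/r_P = (k₁)/(k₂·C_M^1.5) = (k₁/k₂)·C_M^-1.5.
= (0.143) / (0.0448×4.300^1.5) = 0.1430/0.3995 = 0.358.
The undesired path is higher order in M, so low C_M (CSTR or dilute feed) favours N.

0.358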